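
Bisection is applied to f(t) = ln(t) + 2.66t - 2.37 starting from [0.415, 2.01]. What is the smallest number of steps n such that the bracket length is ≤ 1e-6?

21

Initial width b − a = 2.01 − 0.415 = 1.595000.
After n steps the width is (b−a)/2^n; need (b−a)/2^n ≤ 1e-6.
So n ≥ log₂(1.595000/1e-6) = log₂(1595000.0000) ≈ 20.6051.
Hence n = 21.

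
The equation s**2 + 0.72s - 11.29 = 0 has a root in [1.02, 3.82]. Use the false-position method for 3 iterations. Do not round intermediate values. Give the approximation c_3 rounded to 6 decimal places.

3.015917

f(1.020000) = -9.515200, f(3.820000) = 6.052800
step 1: c = 2.731367, f(c) = -1.863051 < 0 → new bracket [2.731367, 3.820000]
step 2: c = 2.987584, f(c) = -0.213279 < 0 → new bracket [2.987584, 3.820000]
step 3: c = 3.015917, f(c) = -0.022782 < 0 → new bracket [3.015917, 3.820000]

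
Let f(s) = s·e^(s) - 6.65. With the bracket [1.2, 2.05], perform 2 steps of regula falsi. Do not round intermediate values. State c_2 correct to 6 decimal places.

f(1.200000) = -2.665860, f(2.050000) = 9.274197
step 1: c = 1.389780, f(c) = -1.071472 < 0 → new bracket [1.389780, 2.050000]
step 2: c = 1.458157, f(c) = -0.382797 < 0 → new bracket [1.458157, 2.050000]

1.458157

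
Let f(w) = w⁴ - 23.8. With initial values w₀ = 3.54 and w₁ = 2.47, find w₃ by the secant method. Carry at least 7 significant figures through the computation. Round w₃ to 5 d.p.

2.23047

Secant update: w_(k+1) = w_k − f(w_k)·(w_k − w_(k-1))/(f(w_k) − f(w_(k-1))).
f(w_0) = 133.240999, f(w_1) = 13.420981
w_2 = 2.470000 - (13.420981)·(2.470000 - 3.540000)/(13.420981 - (133.240999)) = 2.350150; f(w_2) = 6.705785
w_3 = 2.350150 - (6.705785)·(2.350150 - 2.470000)/(6.705785 - (13.420981)) = 2.230468; f(w_3) = 0.950484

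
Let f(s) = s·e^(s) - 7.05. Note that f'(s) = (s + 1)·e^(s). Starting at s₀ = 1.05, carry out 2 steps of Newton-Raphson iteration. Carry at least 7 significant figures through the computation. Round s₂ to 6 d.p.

1.556890

Newton update: s ← s − f(s)/f'(s).
s_0 = 1.050000: f = -4.049466, f' = 5.858185 → s_1 = 1.050000 - (-4.049466)/(5.858185) = 1.741249
s_1 = 1.741249: f = 2.882897, f' = 15.637363 → s_2 = 1.741249 - (2.882897)/(15.637363) = 1.556890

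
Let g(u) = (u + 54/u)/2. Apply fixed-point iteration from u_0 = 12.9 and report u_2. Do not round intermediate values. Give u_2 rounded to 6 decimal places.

7.431985

u_1 = g(12.900000) = 8.543023
u_2 = g(8.543023) = 7.431985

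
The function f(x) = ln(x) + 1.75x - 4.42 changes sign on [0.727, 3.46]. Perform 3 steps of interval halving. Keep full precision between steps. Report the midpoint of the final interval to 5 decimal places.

2.26431

f(0.727000) = -3.466579, f(3.460000) = 2.876269 (opposite signs)
step 1: m = 2.093500, f(m) = -0.017538 < 0 → root in [2.093500, 3.460000]
step 2: m = 2.776750, f(m) = 1.460594 > 0 → root in [2.093500, 2.776750]
step 3: m = 2.435125, f(m) = 0.731467 > 0 → root in [2.093500, 2.435125]
Midpoint of [2.093500, 2.435125] = 2.264312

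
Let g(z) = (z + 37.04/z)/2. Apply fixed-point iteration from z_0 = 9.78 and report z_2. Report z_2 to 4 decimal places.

6.1219

z_1 = g(9.780000) = 6.783661
z_2 = g(6.783661) = 6.121920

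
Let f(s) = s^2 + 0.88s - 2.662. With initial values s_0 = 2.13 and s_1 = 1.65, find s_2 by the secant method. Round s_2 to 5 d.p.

1.32543

f(s_0) = 3.749300, f(s_1) = 1.512500
s_2 = 1.650000 - (1.512500)·(1.650000 - 2.130000)/(1.512500 - (3.749300)) = 1.325429; f(s_2) = 0.261140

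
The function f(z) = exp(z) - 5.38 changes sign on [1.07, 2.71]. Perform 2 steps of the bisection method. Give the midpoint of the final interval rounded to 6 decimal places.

1.685000

f(1.070000) = -2.464621, f(2.710000) = 9.649276 (opposite signs)
step 1: m = 1.890000, f(m) = 1.239369 > 0 → root in [1.070000, 1.890000]
step 2: m = 1.480000, f(m) = -0.987054 < 0 → root in [1.480000, 1.890000]
Midpoint of [1.480000, 1.890000] = 1.685000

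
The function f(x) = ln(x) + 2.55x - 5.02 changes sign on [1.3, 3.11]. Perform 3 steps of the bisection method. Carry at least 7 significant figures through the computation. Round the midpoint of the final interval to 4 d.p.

1.6394

f(1.300000) = -1.442636, f(3.110000) = 4.045123 (opposite signs)
step 1: m = 2.205000, f(m) = 1.393478 > 0 → root in [1.300000, 2.205000]
step 2: m = 1.752500, f(m) = 0.009918 > 0 → root in [1.300000, 1.752500]
step 3: m = 1.526250, f(m) = -0.705249 < 0 → root in [1.526250, 1.752500]
Midpoint of [1.526250, 1.752500] = 1.639375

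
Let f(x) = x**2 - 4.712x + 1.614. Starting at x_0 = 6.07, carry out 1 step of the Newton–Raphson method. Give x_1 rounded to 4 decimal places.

f'(x) = 2x - 4.712
x_0 = 6.070000: f = 9.857060, f' = 7.428000 → x_1 = 6.070000 - (9.857060)/(7.428000) = 4.742986

4.7430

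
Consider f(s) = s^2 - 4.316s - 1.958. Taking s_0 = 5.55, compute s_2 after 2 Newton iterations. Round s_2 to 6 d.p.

4.731797

Newton update: s ← s − f(s)/f'(s).
f'(s) = 2s - 4.316
s_0 = 5.550000: f = 4.890700, f' = 6.784000 → s_1 = 5.550000 - (4.890700)/(6.784000) = 4.829083
s_1 = 4.829083: f = 0.519721, f' = 5.342166 → s_2 = 4.829083 - (0.519721)/(5.342166) = 4.731797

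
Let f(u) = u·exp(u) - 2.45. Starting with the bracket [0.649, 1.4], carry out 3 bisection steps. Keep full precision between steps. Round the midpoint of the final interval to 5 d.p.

0.97756

f(0.649000) = -1.208057, f(1.400000) = 3.227280 (opposite signs)
step 1: m = 1.024500, f(m) = 0.403952 > 0 → root in [0.649000, 1.024500]
step 2: m = 0.836750, f(m) = -0.518069 < 0 → root in [0.836750, 1.024500]
step 3: m = 0.930625, f(m) = -0.089848 < 0 → root in [0.930625, 1.024500]
Midpoint of [0.930625, 1.024500] = 0.977563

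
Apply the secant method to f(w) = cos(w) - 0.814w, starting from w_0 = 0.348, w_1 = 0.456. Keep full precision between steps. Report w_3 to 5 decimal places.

f(w_0) = 0.656785, f(w_1) = 0.526637
w_2 = 0.456000 - (0.526637)·(0.456000 - 0.348000)/(0.526637 - (0.656785)) = 0.893018; f(w_2) = -0.099853
w_3 = 0.893018 - (-0.099853)·(0.893018 - 0.456000)/(-0.099853 - (0.526637)) = 0.823364; f(w_3) = 0.009539

0.82336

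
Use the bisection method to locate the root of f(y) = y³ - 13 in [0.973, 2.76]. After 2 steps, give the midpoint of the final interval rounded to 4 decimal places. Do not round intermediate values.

2.5366

f(0.973000) = -12.078833, f(2.760000) = 8.024576 (opposite signs)
step 1: m = 1.866500, f(m) = -6.497446 < 0 → root in [1.866500, 2.760000]
step 2: m = 2.313250, f(m) = -0.621509 < 0 → root in [2.313250, 2.760000]
Midpoint of [2.313250, 2.760000] = 2.536625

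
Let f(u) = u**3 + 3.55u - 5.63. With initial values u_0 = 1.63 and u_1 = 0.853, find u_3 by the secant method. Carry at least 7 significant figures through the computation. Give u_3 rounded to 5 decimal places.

1.16264

f(u_0) = 4.487247, f(u_1) = -1.981200
u_2 = 0.853000 - (-1.981200)·(0.853000 - 1.630000)/(-1.981200 - (4.487247)) = 1.090985; f(u_2) = -0.458462
u_3 = 1.090985 - (-0.458462)·(1.090985 - 0.853000)/(-0.458462 - (-1.981200)) = 1.162637; f(u_3) = 0.068924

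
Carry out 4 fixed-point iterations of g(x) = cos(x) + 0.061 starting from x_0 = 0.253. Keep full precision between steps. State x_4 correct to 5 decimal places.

0.68311

x_1 = g(0.253000) = 1.029166
x_2 = g(1.029166) = 0.576534
x_3 = g(0.576534) = 0.899357
x_4 = g(0.899357) = 0.683113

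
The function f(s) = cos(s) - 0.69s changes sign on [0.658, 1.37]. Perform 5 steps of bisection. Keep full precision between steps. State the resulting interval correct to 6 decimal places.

f(0.658000) = 0.337197, f(1.370000) = -0.745850 (opposite signs)
step 1: m = 1.014000, f(m) = -0.171191 < 0 → root in [0.658000, 1.014000]
step 2: m = 0.836000, f(m) = 0.093596 > 0 → root in [0.836000, 1.014000]
step 3: m = 0.925000, f(m) = -0.036415 < 0 → root in [0.836000, 0.925000]
step 4: m = 0.880500, f(m) = 0.029221 > 0 → root in [0.880500, 0.925000]
step 5: m = 0.902750, f(m) = -0.003444 < 0 → root in [0.880500, 0.902750]

[0.880500, 0.902750]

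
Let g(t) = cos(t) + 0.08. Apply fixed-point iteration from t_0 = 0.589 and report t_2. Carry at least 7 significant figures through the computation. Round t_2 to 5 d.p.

0.69256

t_1 = g(0.589000) = 0.911497
t_2 = g(0.911497) = 0.692563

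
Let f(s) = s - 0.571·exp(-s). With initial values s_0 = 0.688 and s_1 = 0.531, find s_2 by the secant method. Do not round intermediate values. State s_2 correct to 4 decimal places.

f(s_0) = 0.401027, f(s_1) = 0.195242
s_2 = 0.531000 - (0.195242)·(0.531000 - 0.688000)/(0.195242 - (0.401027)) = 0.382043; f(s_2) = -0.007645

0.3820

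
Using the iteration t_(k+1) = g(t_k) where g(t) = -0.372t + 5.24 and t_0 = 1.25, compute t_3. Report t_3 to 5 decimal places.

3.95150

t_1 = g(1.250000) = 4.775000
t_2 = g(4.775000) = 3.463700
t_3 = g(3.463700) = 3.951504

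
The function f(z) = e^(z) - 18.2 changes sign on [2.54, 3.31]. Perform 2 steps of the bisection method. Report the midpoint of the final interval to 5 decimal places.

2.82875

f(2.540000) = -5.520329, f(3.310000) = 9.185125 (opposite signs)
step 1: m = 2.925000, f(m) = 0.434226 > 0 → root in [2.540000, 2.925000]
step 2: m = 2.732500, f(m) = -2.828733 < 0 → root in [2.732500, 2.925000]
Midpoint of [2.732500, 2.925000] = 2.828750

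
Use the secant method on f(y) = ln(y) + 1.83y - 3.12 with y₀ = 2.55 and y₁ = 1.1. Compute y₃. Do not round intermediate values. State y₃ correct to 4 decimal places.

f(y_0) = 2.482593, f(y_1) = -1.011690
y_2 = 1.100000 - (-1.011690)·(1.100000 - 2.550000)/(-1.011690 - (2.482593)) = 1.519814; f(y_2) = 0.079848
y_3 = 1.519814 - (0.079848)·(1.519814 - 1.100000)/(0.079848 - (-1.011690)) = 1.489104; f(y_3) = 0.003235

1.4891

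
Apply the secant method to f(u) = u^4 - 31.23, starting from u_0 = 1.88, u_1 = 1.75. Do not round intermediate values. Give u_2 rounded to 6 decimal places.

f(u_0) = -18.738017, f(u_1) = -21.851094
u_2 = 1.750000 - (-21.851094)·(1.750000 - 1.880000)/(-21.851094 - (-18.738017)) = 2.662487; f(u_2) = 19.021605

2.662487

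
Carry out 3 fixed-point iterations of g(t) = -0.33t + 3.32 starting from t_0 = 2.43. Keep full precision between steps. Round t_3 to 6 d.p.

t_1 = g(2.430000) = 2.518100
t_2 = g(2.518100) = 2.489027
t_3 = g(2.489027) = 2.498621

2.498621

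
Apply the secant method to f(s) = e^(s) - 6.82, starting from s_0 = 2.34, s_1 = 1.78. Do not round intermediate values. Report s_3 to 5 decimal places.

1.92186

f(s_0) = 3.561237, f(s_1) = -0.890144
s_2 = 1.780000 - (-0.890144)·(1.780000 - 2.340000)/(-0.890144 - (3.561237)) = 1.891983; f(s_2) = -0.187490
s_3 = 1.891983 - (-0.187490)·(1.891983 - 1.780000)/(-0.187490 - (-0.890144)) = 1.921864; f(s_3) = 0.013684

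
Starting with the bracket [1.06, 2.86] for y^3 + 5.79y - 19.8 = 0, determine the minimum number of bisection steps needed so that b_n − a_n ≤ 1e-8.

28

Initial width b − a = 2.86 − 1.06 = 1.800000.
After n steps the width is (b−a)/2^n; need (b−a)/2^n ≤ 1e-8.
So n ≥ log₂(1.800000/1e-8) = log₂(180000000.0000) ≈ 27.4234.
Hence n = 28.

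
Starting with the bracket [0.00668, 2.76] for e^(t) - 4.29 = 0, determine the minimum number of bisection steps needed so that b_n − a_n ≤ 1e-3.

12

Initial width b − a = 2.76 − 0.00668 = 2.753320.
After n steps the width is (b−a)/2^n; need (b−a)/2^n ≤ 1e-3.
So n ≥ log₂(2.753320/1e-3) = log₂(2753.3200) ≈ 11.4270.
Hence n = 12.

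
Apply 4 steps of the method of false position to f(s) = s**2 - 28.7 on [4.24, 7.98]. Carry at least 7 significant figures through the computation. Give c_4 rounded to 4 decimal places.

f(4.240000) = -10.722400, f(7.980000) = 34.980400
step 1: c = 5.117447, f(c) = -2.511738 < 0 → new bracket [5.117447, 7.980000]
step 2: c = 5.309220, f(c) = -0.512184 < 0 → new bracket [5.309220, 7.980000]
step 3: c = 5.347761, f(c) = -0.101450 < 0 → new bracket [5.347761, 7.980000]
step 4: c = 5.355373, f(c) = -0.019978 < 0 → new bracket [5.355373, 7.980000]

5.3554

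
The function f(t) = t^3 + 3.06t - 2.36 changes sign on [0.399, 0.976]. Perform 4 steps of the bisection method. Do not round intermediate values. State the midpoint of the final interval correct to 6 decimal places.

f(0.399000) = -1.075539, f(0.976000) = 1.556274 (opposite signs)
step 1: m = 0.687500, f(m) = 0.068701 > 0 → root in [0.399000, 0.687500]
step 2: m = 0.543250, f(m) = -0.537331 < 0 → root in [0.543250, 0.687500]
step 3: m = 0.615375, f(m) = -0.243918 < 0 → root in [0.615375, 0.687500]
step 4: m = 0.651438, f(m) = -0.090150 < 0 → root in [0.651438, 0.687500]
Midpoint of [0.651438, 0.687500] = 0.669469

0.669469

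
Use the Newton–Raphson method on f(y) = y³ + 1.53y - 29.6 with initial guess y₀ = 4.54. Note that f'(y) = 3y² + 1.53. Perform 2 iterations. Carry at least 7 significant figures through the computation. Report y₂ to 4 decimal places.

2.9932

Newton update: y ← y − f(y)/f'(y).
y_0 = 4.540000: f = 70.922864, f' = 63.364800 → y_1 = 4.540000 - (70.922864)/(63.364800) = 3.420721
y_1 = 3.420721: f = 15.660711, f' = 36.634005 → y_2 = 3.420721 - (15.660711)/(36.634005) = 2.993230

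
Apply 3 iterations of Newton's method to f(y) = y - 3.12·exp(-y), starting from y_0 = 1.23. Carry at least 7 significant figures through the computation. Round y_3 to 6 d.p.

1.070090

f'(y) = 1 + 3.12·exp(-y)
y_0 = 1.230000: f = 0.318047, f' = 1.911953 → y_1 = 1.230000 - (0.318047)/(1.911953) = 1.063653
y_1 = 1.063653: f = -0.013347, f' = 2.077000 → y_2 = 1.063653 - (-0.013347)/(2.077000) = 1.070079
y_2 = 1.070079: f = -0.000022, f' = 2.070102 → y_3 = 1.070079 - (-0.000022)/(2.070102) = 1.070090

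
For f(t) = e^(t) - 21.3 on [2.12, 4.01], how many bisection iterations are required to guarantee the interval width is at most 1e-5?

Initial width b − a = 4.01 − 2.12 = 1.890000.
After n steps the width is (b−a)/2^n; need (b−a)/2^n ≤ 1e-5.
So n ≥ log₂(1.890000/1e-5) = log₂(189000.0000) ≈ 17.5280.
Hence n = 18.

18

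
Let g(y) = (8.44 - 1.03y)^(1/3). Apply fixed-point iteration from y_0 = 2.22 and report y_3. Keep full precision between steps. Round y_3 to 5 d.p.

y_1 = g(2.220000) = 1.832476
y_2 = g(1.832476) = 1.871271
y_3 = g(1.871271) = 1.867460

1.86746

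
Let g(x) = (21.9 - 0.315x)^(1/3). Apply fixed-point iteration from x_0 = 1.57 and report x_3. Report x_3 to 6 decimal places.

2.760263

x_1 = g(1.570000) = 2.776567
x_2 = g(2.776567) = 2.760035
x_3 = g(2.760035) = 2.760263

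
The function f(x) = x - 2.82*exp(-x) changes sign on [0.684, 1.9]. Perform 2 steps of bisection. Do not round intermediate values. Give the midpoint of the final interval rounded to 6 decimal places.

f(0.684000) = -0.738957, f(1.900000) = 1.478216 (opposite signs)
step 1: m = 1.292000, f(m) = 0.517287 > 0 → root in [0.684000, 1.292000]
step 2: m = 0.988000, f(m) = -0.061944 < 0 → root in [0.988000, 1.292000]
Midpoint of [0.988000, 1.292000] = 1.140000

1.140000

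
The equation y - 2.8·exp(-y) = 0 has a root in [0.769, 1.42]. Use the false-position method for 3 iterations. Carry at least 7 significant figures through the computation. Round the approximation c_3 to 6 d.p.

f(0.769000) = -0.528734, f(1.420000) = 0.743201
step 1: c = 1.039616, f(c) = 0.049562 > 0 → new bracket [0.769000, 1.039616]
step 2: c = 1.016423, f(c) = 0.003139 > 0 → new bracket [0.769000, 1.016423]
step 3: c = 1.014963, f(c) = 0.000198 > 0 → new bracket [0.769000, 1.014963]

1.014963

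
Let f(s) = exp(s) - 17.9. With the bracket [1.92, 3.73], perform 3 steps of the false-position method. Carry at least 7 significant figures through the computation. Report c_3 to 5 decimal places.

2.82990

f(1.920000) = -11.079042, f(3.730000) = 23.779108
step 1: c = 2.495276, f(c) = -5.774918 < 0 → new bracket [2.495276, 3.730000]
step 2: c = 2.736544, f(c) = -2.466449 < 0 → new bracket [2.736544, 3.730000]
step 3: c = 2.829905, f(c) = -0.956154 < 0 → new bracket [2.829905, 3.730000]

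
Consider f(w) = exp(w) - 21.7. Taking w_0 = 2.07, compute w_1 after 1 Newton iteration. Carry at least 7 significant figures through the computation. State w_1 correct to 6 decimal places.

3.808231

f'(w) = exp(w)
w_0 = 2.070000: f = -13.775177, f' = 7.924823 → w_1 = 2.070000 - (-13.775177)/(7.924823) = 3.808231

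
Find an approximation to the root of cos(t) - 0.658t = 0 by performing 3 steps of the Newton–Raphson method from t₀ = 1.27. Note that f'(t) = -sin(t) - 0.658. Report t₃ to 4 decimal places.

Newton update: t ← t − f(t)/f'(t).
t_0 = 1.270000: f = -0.539379, f' = -1.613101 → t_1 = 1.270000 - (-0.539379)/(-1.613101) = 0.935626
t_1 = 0.935626: f = -0.022327, f' = -1.462971 → t_2 = 0.935626 - (-0.022327)/(-1.462971) = 0.920364
t_2 = 0.920364: f = -0.000070, f' = -1.453822 → t_3 = 0.920364 - (-0.000070)/(-1.453822) = 0.920317

0.9203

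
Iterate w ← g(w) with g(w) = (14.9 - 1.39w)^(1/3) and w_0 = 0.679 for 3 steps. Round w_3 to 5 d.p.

w_1 = g(0.679000) = 2.407626
w_2 = g(2.407626) = 2.260667
w_3 = g(2.260667) = 2.273913

2.27391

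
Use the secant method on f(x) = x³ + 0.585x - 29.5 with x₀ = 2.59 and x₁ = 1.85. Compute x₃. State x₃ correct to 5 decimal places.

f(x_0) = -10.610871, f(x_1) = -22.086125
x_2 = 1.850000 - (-22.086125)·(1.850000 - 2.590000)/(-22.086125 - (-10.610871)) = 3.274259; f(x_2) = 7.518022
x_3 = 3.274259 - (7.518022)·(3.274259 - 1.850000)/(7.518022 - (-22.086125)) = 2.912566; f(x_3) = -3.088733

2.91257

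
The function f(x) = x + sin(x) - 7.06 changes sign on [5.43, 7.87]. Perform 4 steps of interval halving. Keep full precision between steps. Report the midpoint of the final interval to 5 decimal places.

6.72625

f(5.430000) = -2.383379, f(7.870000) = 1.809872 (opposite signs)
step 1: m = 6.650000, f(m) = -0.051356 < 0 → root in [6.650000, 7.870000]
step 2: m = 7.260000, f(m) = 1.028719 > 0 → root in [6.650000, 7.260000]
step 3: m = 6.955000, f(m) = 0.517407 > 0 → root in [6.650000, 6.955000]
step 4: m = 6.802500, f(m) = 0.238785 > 0 → root in [6.650000, 6.802500]
Midpoint of [6.650000, 6.802500] = 6.726250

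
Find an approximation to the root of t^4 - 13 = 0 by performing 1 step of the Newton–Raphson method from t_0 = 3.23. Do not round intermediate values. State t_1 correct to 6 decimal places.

f'(t) = 4t^3
t_0 = 3.230000: f = 95.845402, f' = 134.793068 → t_1 = 3.230000 - (95.845402)/(134.793068) = 2.518944

2.518944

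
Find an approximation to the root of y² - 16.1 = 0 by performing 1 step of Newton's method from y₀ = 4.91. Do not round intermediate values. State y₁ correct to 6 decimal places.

f'(y) = 2y
y_0 = 4.910000: f = 8.008100, f' = 9.820000 → y_1 = 4.910000 - (8.008100)/(9.820000) = 4.094511

4.094511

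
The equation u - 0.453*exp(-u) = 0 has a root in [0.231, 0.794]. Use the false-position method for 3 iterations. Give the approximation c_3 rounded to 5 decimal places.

f(0.231000) = -0.128564, f(0.794000) = 0.589229
step 1: c = 0.331839, f(c) = 0.006765 > 0 → new bracket [0.231000, 0.331839]
step 2: c = 0.326798, f(c) = 0.000081 > 0 → new bracket [0.231000, 0.326798]
step 3: c = 0.326738, f(c) = 0.000001 > 0 → new bracket [0.231000, 0.326738]

0.32674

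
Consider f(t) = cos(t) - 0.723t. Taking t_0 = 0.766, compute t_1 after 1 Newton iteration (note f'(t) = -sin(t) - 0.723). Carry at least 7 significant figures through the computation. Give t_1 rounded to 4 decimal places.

Newton update: t ← t − f(t)/f'(t).
t_0 = 0.766000: f = 0.166871, f' = -1.416258 → t_1 = 0.766000 - (0.166871)/(-1.416258) = 0.883826

0.8838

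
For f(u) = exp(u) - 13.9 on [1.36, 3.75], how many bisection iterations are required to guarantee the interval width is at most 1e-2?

8

Initial width b − a = 3.75 − 1.36 = 2.390000.
After n steps the width is (b−a)/2^n; need (b−a)/2^n ≤ 1e-2.
So n ≥ log₂(2.390000/1e-2) = log₂(239.0000) ≈ 7.9009.
Hence n = 8.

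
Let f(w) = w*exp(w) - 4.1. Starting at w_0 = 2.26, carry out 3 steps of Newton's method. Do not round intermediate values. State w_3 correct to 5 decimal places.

Newton update: w ← w − f(w)/f'(w).
f'(w) = (w+1)*exp(w)
w_0 = 2.260000: f = 17.557782, f' = 31.240871 → w_1 = 2.260000 - (17.557782)/(31.240871) = 1.697987
w_1 = 1.697987: f = 5.175997, f' = 14.738936 → w_2 = 1.697987 - (5.175997)/(14.738936) = 1.346808
w_2 = 1.346808: f = 1.078658, f' = 9.023791 → w_3 = 1.346808 - (1.078658)/(9.023791) = 1.227273

1.22727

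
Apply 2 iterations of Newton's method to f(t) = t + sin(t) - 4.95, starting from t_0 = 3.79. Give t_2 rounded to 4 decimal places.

8.7514

f'(t) = 1 + cos(t)
t_0 = 3.790000: f = -1.763918, f' = 0.202953 → t_1 = 3.790000 - (-1.763918)/(0.202953) = 12.481247
t_1 = 12.481247: f = 7.446226, f' = 1.996379 → t_2 = 12.481247 - (7.446226)/(1.996379) = 8.751381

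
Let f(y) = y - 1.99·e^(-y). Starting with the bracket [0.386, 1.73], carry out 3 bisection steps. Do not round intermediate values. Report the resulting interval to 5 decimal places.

f(0.386000) = -0.966743, f(1.730000) = 1.377204 (opposite signs)
step 1: m = 1.058000, f(m) = 0.367173 > 0 → root in [0.386000, 1.058000]
step 2: m = 0.722000, f(m) = -0.244702 < 0 → root in [0.722000, 1.058000]
step 3: m = 0.890000, f(m) = 0.072795 > 0 → root in [0.722000, 0.890000]

[0.72200, 0.89000]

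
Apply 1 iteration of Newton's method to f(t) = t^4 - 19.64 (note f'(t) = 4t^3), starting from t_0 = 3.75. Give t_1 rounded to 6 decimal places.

Newton update: t ← t − f(t)/f'(t).
t_0 = 3.750000: f = 178.113906, f' = 210.937500 → t_1 = 3.750000 - (178.113906)/(210.937500) = 2.905608

2.905608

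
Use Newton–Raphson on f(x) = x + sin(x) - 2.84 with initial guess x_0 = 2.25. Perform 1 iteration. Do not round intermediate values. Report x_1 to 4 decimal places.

f'(x) = 1 + cos(x)
x_0 = 2.250000: f = 0.188073, f' = 0.371826 → x_1 = 2.250000 - (0.188073)/(0.371826) = 1.744191

1.7442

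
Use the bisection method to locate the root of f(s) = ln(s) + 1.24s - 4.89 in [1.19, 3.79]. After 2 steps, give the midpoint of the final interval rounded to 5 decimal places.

2.81500

f(1.190000) = -3.240447, f(3.790000) = 1.141966 (opposite signs)
step 1: m = 2.490000, f(m) = -0.890117 < 0 → root in [2.490000, 3.790000]
step 2: m = 3.140000, f(m) = 0.147823 > 0 → root in [2.490000, 3.140000]
Midpoint of [2.490000, 3.140000] = 2.815000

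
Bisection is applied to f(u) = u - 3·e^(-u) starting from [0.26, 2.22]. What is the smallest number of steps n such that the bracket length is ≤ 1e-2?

Initial width b − a = 2.22 − 0.26 = 1.960000.
After n steps the width is (b−a)/2^n; need (b−a)/2^n ≤ 1e-2.
So n ≥ log₂(1.960000/1e-2) = log₂(196.0000) ≈ 7.6147.
Hence n = 8.

8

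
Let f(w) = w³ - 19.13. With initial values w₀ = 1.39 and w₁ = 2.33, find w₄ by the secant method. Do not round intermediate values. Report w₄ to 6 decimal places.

f(w_0) = -16.444381, f(w_1) = -6.480663
w_2 = 2.330000 - (-6.480663)·(2.330000 - 1.390000)/(-6.480663 - (-16.444381)) = 2.941401; f(w_2) = 6.318520
w_3 = 2.941401 - (6.318520)·(2.941401 - 2.330000)/(6.318520 - (-6.480663)) = 2.639573; f(w_3) = -0.739183
w_4 = 2.639573 - (-0.739183)·(2.639573 - 2.941401)/(-0.739183 - (6.318520)) = 2.671185; f(w_4) = -0.070490

2.671185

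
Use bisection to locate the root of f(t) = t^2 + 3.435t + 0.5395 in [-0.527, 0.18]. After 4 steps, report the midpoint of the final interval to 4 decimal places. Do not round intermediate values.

f(-0.527000) = -0.993016, f(0.180000) = 1.190200 (opposite signs)
step 1: m = -0.173500, f(m) = -0.026370 < 0 → root in [-0.173500, 0.180000]
step 2: m = 0.003250, f(m) = 0.550674 > 0 → root in [-0.173500, 0.003250]
step 3: m = -0.085125, f(m) = 0.254342 > 0 → root in [-0.173500, -0.085125]
step 4: m = -0.129312, f(m) = 0.112033 > 0 → root in [-0.173500, -0.129312]
Midpoint of [-0.173500, -0.129312] = -0.151406

-0.1514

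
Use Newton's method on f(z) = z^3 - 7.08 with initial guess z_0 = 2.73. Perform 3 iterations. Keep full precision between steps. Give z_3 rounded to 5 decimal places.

1.92042

Newton update: z ← z − f(z)/f'(z).
f'(z) = 3z^2
z_0 = 2.730000: f = 13.266417, f' = 22.358700 → z_1 = 2.730000 - (13.266417)/(22.358700) = 2.136655
z_1 = 2.136655: f = 2.674463, f' = 13.695887 → z_2 = 2.136655 - (2.674463)/(13.695887) = 1.941380
z_2 = 1.941380: f = 0.236980, f' = 11.306873 → z_3 = 1.941380 - (0.236980)/(11.306873) = 1.920421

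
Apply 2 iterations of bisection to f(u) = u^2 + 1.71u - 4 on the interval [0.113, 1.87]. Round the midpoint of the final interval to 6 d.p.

1.211125

f(0.113000) = -3.794001, f(1.870000) = 2.694600 (opposite signs)
step 1: m = 0.991500, f(m) = -1.321463 < 0 → root in [0.991500, 1.870000]
step 2: m = 1.430750, f(m) = 0.493628 > 0 → root in [0.991500, 1.430750]
Midpoint of [0.991500, 1.430750] = 1.211125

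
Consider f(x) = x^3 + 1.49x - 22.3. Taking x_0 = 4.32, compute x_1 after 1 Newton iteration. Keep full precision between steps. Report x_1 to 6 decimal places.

f'(x) = 3x^2 + 1.49
x_0 = 4.320000: f = 64.758368, f' = 57.477200 → x_1 = 4.320000 - (64.758368)/(57.477200) = 3.193321

3.193321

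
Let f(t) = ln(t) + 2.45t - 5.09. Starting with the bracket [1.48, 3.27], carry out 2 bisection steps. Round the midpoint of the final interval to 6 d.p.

f(1.480000) = -1.071958, f(3.270000) = 4.106290 (opposite signs)
step 1: m = 2.375000, f(m) = 1.593747 > 0 → root in [1.480000, 2.375000]
step 2: m = 1.927500, f(m) = 0.288599 > 0 → root in [1.480000, 1.927500]
Midpoint of [1.480000, 1.927500] = 1.703750

1.703750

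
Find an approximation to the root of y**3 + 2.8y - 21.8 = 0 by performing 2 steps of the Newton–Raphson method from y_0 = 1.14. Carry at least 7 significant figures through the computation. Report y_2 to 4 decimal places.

Newton update: y ← y − f(y)/f'(y).
f'(y) = 3y**2 + 2.8
y_0 = 1.140000: f = -17.126456, f' = 6.698800 → y_1 = 1.140000 - (-17.126456)/(6.698800) = 3.696645
y_1 = 3.696645: f = 39.065957, f' = 43.795561 → y_2 = 3.696645 - (39.065957)/(43.795561) = 2.804638

2.8046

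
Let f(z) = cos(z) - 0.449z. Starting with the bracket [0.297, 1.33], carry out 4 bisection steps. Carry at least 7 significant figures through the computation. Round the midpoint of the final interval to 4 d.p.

1.0395

f(0.297000) = 0.822866, f(1.330000) = -0.358694 (opposite signs)
step 1: m = 0.813500, f(m) = 0.321698 > 0 → root in [0.813500, 1.330000]
step 2: m = 1.071750, f(m) = -0.002627 < 0 → root in [0.813500, 1.071750]
step 3: m = 0.942625, f(m) = 0.164428 > 0 → root in [0.942625, 1.071750]
step 4: m = 1.007188, f(m) = 0.082013 > 0 → root in [1.007188, 1.071750]
Midpoint of [1.007188, 1.071750] = 1.039469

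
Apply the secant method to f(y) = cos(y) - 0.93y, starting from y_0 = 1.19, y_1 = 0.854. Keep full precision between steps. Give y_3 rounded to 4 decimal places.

f(y_0) = -0.735040, f(y_1) = -0.137247
y_2 = 0.854000 - (-0.137247)·(0.854000 - 1.190000)/(-0.137247 - (-0.735040)) = 0.776858; f(y_2) = -0.009358
y_3 = 0.776858 - (-0.009358)·(0.776858 - 0.854000)/(-0.009358 - (-0.137247)) = 0.771213; f(y_3) = -0.000163

0.7712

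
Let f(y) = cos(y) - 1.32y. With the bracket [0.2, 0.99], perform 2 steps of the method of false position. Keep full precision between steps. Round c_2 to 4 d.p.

0.6153

f(0.200000) = 0.716067, f(0.990000) = -0.758110
step 1: c = 0.583735, f(c) = 0.063881 > 0 → new bracket [0.583735, 0.990000]
step 2: c = 0.615307, f(c) = 0.004391 > 0 → new bracket [0.615307, 0.990000]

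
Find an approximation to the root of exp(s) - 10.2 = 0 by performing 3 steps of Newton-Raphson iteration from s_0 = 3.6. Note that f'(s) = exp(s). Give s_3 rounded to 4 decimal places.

Newton update: s ← s − f(s)/f'(s).
s_0 = 3.600000: f = 26.398234, f' = 36.598234 → s_1 = 3.600000 - (26.398234)/(36.598234) = 2.878702
s_1 = 2.878702: f = 7.591165, f' = 17.791165 → s_2 = 2.878702 - (7.591165)/(17.791165) = 2.452020
s_2 = 2.452020: f = 1.411782, f' = 11.611782 → s_3 = 2.452020 - (1.411782)/(11.611782) = 2.330438

2.3304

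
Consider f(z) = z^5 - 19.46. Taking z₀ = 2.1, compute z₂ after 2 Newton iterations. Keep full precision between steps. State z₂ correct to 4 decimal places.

f'(z) = 5z⁴
z_0 = 2.100000: f = 21.381010, f' = 97.240500 → z_1 = 2.100000 - (21.381010)/(97.240500) = 1.880122
z_1 = 1.880122: f = 4.032573, f' = 62.476181 → z_2 = 1.880122 - (4.032573)/(62.476181) = 1.815577

1.8156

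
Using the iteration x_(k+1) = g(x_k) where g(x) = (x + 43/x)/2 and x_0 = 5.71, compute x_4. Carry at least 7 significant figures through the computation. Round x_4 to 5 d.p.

6.55744

x_1 = g(5.710000) = 6.620324
x_2 = g(6.620324) = 6.557737
x_3 = g(6.557737) = 6.557439
x_4 = g(6.557439) = 6.557439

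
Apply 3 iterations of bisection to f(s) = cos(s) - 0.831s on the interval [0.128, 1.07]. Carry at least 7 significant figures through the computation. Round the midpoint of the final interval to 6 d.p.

0.775625

f(0.128000) = 0.885451, f(1.070000) = -0.409046 (opposite signs)
step 1: m = 0.599000, f(m) = 0.328131 > 0 → root in [0.599000, 1.070000]
step 2: m = 0.834500, f(m) = -0.021921 < 0 → root in [0.599000, 0.834500]
step 3: m = 0.716750, f(m) = 0.158326 > 0 → root in [0.716750, 0.834500]
Midpoint of [0.716750, 0.834500] = 0.775625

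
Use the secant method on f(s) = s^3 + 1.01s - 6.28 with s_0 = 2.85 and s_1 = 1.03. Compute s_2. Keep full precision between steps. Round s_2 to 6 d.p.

1.345866

f(s_0) = 19.747625, f(s_1) = -4.146973
s_2 = 1.030000 - (-4.146973)·(1.030000 - 2.850000)/(-4.146973 - (19.747625)) = 1.345866; f(s_2) = -2.482834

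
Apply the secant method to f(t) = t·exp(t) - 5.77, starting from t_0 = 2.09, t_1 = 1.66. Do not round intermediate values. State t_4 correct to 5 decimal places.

1.41046

Secant update: t_(k+1) = t_k − f(t_k)·(t_k − t_(k-1))/(f(t_k) − f(t_(k-1))).
f(t_0) = 11.127473, f(t_1) = 2.960456
t_2 = 1.660000 - (2.960456)·(1.660000 - 2.090000)/(2.960456 - (11.127473)) = 1.504130; f(t_2) = 0.998937
t_3 = 1.504130 - (0.998937)·(1.504130 - 1.660000)/(0.998937 - (2.960456)) = 1.424750; f(t_3) = 0.152427
t_4 = 1.424750 - (0.152427)·(1.424750 - 1.504130)/(0.152427 - (0.998937)) = 1.410456; f(t_4) = 0.009804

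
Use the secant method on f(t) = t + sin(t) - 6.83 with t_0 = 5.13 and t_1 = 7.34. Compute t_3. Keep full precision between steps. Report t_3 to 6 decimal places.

f(t_0) = -2.614060, f(t_1) = 1.380794
t_2 = 7.340000 - (1.380794)·(7.340000 - 5.130000)/(1.380794 - (-2.614060)) = 6.576129; f(t_2) = 0.034900
t_3 = 6.576129 - (0.034900)·(6.576129 - 7.340000)/(0.034900 - (1.380794)) = 6.556321; f(t_3) = -0.003927

6.556321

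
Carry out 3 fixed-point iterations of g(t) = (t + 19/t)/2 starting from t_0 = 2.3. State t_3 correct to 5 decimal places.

4.35963

t_1 = g(2.300000) = 5.280435
t_2 = g(5.280435) = 4.439312
t_3 = g(4.439312) = 4.359627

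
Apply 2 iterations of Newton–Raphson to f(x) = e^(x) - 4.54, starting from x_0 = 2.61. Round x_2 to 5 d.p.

f'(x) = e^(x)
x_0 = 2.610000: f = 9.059051, f' = 13.599051 → x_1 = 2.610000 - (9.059051)/(13.599051) = 1.943847
x_1 = 1.943847: f = 2.445572, f' = 6.985572 → x_2 = 1.943847 - (2.445572)/(6.985572) = 1.593758

1.59376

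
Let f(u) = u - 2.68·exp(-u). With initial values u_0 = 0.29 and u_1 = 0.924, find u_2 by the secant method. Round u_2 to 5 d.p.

f(u_0) = -1.715346, f(u_1) = -0.139767
u_2 = 0.924000 - (-0.139767)·(0.924000 - 0.290000)/(-0.139767 - (-1.715346)) = 0.980241; f(u_2) = -0.025350

0.98024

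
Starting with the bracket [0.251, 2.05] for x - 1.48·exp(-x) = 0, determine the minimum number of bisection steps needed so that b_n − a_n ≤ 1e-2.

Initial width b − a = 2.05 − 0.251 = 1.799000.
After n steps the width is (b−a)/2^n; need (b−a)/2^n ≤ 1e-2.
So n ≥ log₂(1.799000/1e-2) = log₂(179.9000) ≈ 7.4911.
Hence n = 8.

8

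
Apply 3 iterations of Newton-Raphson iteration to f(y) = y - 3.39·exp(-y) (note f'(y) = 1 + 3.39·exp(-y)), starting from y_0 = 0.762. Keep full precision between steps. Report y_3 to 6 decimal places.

Newton update: y ← y − f(y)/f'(y).
y_0 = 0.762000: f = -0.820222, f' = 2.582222 → y_1 = 0.762000 - (-0.820222)/(2.582222) = 1.079642
y_1 = 1.079642: f = -0.071999, f' = 2.151641 → y_2 = 1.079642 - (-0.071999)/(2.151641) = 1.113104
y_2 = 1.113104: f = -0.000638, f' = 2.113742 → y_3 = 1.113104 - (-0.000638)/(2.113742) = 1.113406

1.113406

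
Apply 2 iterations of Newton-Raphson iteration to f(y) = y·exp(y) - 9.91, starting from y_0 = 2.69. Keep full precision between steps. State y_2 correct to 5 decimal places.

1.83115

f'(y) = (y + 1)·exp(y)
y_0 = 2.690000: f = 29.718208, f' = 54.359884 → y_1 = 2.690000 - (29.718208)/(54.359884) = 2.143306
y_1 = 2.143306: f = 8.367227, f' = 26.804813 → y_2 = 2.143306 - (8.367227)/(26.804813) = 1.831152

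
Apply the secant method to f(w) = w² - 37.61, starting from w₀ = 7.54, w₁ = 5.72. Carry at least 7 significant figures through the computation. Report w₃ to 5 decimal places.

6.13423

Secant update: w_(k+1) = w_k − f(w_k)·(w_k − w_(k-1))/(f(w_k) − f(w_(k-1))).
f(w_0) = 19.241600, f(w_1) = -4.891600
w_2 = 5.720000 - (-4.891600)·(5.720000 - 7.540000)/(-4.891600 - (19.241600)) = 6.088899; f(w_2) = -0.535310
w_3 = 6.088899 - (-0.535310)·(6.088899 - 5.720000)/(-0.535310 - (-4.891600)) = 6.134230; f(w_3) = 0.018777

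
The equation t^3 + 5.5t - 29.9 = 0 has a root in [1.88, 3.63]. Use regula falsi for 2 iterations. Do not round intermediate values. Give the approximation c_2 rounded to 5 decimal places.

2.46468

f(1.880000) = -12.915328, f(3.630000) = 37.897147
step 1: c = 2.324809, f(c) = -4.548579 < 0 → new bracket [2.324809, 3.630000]
step 2: c = 2.464676, f(c) = -1.372297 < 0 → new bracket [2.464676, 3.630000]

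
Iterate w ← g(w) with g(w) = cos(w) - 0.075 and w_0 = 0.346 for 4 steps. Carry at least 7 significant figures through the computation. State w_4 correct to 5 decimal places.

0.64622

w_1 = g(0.346000) = 0.865737
w_2 = g(0.865737) = 0.573079
w_3 = g(0.573079) = 0.765235
w_4 = g(0.765235) = 0.646219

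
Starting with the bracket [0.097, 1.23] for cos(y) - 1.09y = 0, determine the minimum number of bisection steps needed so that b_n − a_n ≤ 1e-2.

7

Initial width b − a = 1.23 − 0.097 = 1.133000.
After n steps the width is (b−a)/2^n; need (b−a)/2^n ≤ 1e-2.
So n ≥ log₂(1.133000/1e-2) = log₂(113.3000) ≈ 6.8240.
Hence n = 7.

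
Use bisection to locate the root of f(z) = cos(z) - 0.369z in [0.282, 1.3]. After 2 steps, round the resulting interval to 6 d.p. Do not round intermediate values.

f(0.282000) = 0.856443, f(1.300000) = -0.212201 (opposite signs)
step 1: m = 0.791000, f(m) = 0.411256 > 0 → root in [0.791000, 1.300000]
step 2: m = 1.045500, f(m) = 0.115680 > 0 → root in [1.045500, 1.300000]

[1.045500, 1.300000]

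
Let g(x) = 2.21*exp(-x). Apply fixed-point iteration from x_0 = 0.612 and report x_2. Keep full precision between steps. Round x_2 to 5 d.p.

x_1 = g(0.612000) = 1.198406
x_2 = g(1.198406) = 0.666701

0.66670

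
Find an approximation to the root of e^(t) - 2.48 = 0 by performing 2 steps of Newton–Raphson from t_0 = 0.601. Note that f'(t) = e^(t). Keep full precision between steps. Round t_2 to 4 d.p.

0.9096

Newton update: t ← t − f(t)/f'(t).
t_0 = 0.601000: f = -0.656058, f' = 1.823942 → t_1 = 0.601000 - (-0.656058)/(1.823942) = 0.960692
t_1 = 0.960692: f = 0.133506, f' = 2.613506 → t_2 = 0.960692 - (0.133506)/(2.613506) = 0.909610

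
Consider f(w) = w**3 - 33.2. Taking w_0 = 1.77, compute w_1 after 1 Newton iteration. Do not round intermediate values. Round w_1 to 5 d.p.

f'(w) = 3w**2
w_0 = 1.770000: f = -27.654767, f' = 9.398700 → w_1 = 1.770000 - (-27.654767)/(9.398700) = 4.712403

4.71240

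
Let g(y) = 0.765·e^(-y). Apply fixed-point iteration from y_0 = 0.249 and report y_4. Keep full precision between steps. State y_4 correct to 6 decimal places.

y_1 = g(0.249000) = 0.596379
y_2 = g(0.596379) = 0.421364
y_3 = g(0.421364) = 0.501956
y_4 = g(0.501956) = 0.463089

0.463089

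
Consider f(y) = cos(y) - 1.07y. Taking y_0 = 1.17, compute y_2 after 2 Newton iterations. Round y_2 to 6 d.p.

Newton update: y ← y − f(y)/f'(y).
f'(y) = -sin(y) - 1.07
y_0 = 1.170000: f = -0.861748, f' = -1.990751 → y_1 = 1.170000 - (-0.861748)/(-1.990751) = 0.737124
y_1 = 0.737124: f = -0.048318, f' = -1.742161 → y_2 = 0.737124 - (-0.048318)/(-1.742161) = 0.709390

0.709390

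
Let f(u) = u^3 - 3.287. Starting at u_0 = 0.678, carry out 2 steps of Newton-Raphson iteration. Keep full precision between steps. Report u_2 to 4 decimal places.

2.0266

f'(u) = 3u^2
u_0 = 0.678000: f = -2.975334, f' = 1.379052 → u_1 = 0.678000 - (-2.975334)/(1.379052) = 2.835521
u_1 = 2.835521: f = 19.511108, f' = 24.120545 → u_2 = 2.835521 - (19.511108)/(24.120545) = 2.026621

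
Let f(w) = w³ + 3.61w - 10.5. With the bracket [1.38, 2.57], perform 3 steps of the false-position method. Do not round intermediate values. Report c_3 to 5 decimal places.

False-position update: c = (a·f(b) − b·f(a))/(f(b) − f(a)); replace the endpoint whose sign matches f(c).
f(1.380000) = -2.890128, f(2.570000) = 15.752293
step 1: c = 1.564485, f(c) = -1.022952 < 0 → new bracket [1.564485, 2.570000]
step 2: c = 1.625801, f(c) = -0.333489 < 0 → new bracket [1.625801, 2.570000]
step 3: c = 1.645376, f(c) = -0.105723 < 0 → new bracket [1.645376, 2.570000]

1.64538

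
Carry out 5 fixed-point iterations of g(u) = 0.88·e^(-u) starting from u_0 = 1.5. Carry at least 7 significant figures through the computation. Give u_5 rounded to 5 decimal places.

u_1 = g(1.500000) = 0.196355
u_2 = g(0.196355) = 0.723114
u_3 = g(0.723114) = 0.427010
u_4 = g(0.427010) = 0.574162
u_5 = g(0.574162) = 0.495595

0.49560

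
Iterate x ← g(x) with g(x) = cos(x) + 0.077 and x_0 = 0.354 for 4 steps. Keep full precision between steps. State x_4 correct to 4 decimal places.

0.6988

x_1 = g(0.354000) = 1.014994
x_2 = g(1.014994) = 0.604625
x_3 = g(0.604625) = 0.899715
x_4 = g(0.899715) = 0.698833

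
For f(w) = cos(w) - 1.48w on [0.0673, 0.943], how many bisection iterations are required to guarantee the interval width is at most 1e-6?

Initial width b − a = 0.943 − 0.0673 = 0.875700.
After n steps the width is (b−a)/2^n; need (b−a)/2^n ≤ 1e-6.
So n ≥ log₂(0.875700/1e-6) = log₂(875700.0000) ≈ 19.7401.
Hence n = 20.

20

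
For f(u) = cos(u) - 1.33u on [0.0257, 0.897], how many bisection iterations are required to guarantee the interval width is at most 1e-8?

27

Initial width b − a = 0.897 − 0.0257 = 0.871300.
After n steps the width is (b−a)/2^n; need (b−a)/2^n ≤ 1e-8.
So n ≥ log₂(0.871300/1e-8) = log₂(87130000.0000) ≈ 26.3767.
Hence n = 27.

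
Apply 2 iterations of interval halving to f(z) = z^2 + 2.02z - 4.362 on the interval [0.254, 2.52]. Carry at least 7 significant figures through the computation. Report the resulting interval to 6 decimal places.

[0.820500, 1.387000]

f(0.254000) = -3.784404, f(2.520000) = 7.078800 (opposite signs)
step 1: m = 1.387000, f(m) = 0.363509 > 0 → root in [0.254000, 1.387000]
step 2: m = 0.820500, f(m) = -2.031370 < 0 → root in [0.820500, 1.387000]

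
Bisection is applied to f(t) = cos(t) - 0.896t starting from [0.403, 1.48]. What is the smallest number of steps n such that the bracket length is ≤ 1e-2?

7

Initial width b − a = 1.48 − 0.403 = 1.077000.
After n steps the width is (b−a)/2^n; need (b−a)/2^n ≤ 1e-2.
So n ≥ log₂(1.077000/1e-2) = log₂(107.7000) ≈ 6.7509.
Hence n = 7.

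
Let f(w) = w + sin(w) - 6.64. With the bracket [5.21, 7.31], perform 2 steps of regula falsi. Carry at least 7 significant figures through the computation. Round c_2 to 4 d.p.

f(5.210000) = -2.308725, f(7.310000) = 1.525655
step 1: c = 6.474435, f(c) = 0.024520 > 0 → new bracket [5.210000, 6.474435]
step 2: c = 6.461147, f(c) = -0.001830 < 0 → new bracket [6.461147, 6.474435]

6.4611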